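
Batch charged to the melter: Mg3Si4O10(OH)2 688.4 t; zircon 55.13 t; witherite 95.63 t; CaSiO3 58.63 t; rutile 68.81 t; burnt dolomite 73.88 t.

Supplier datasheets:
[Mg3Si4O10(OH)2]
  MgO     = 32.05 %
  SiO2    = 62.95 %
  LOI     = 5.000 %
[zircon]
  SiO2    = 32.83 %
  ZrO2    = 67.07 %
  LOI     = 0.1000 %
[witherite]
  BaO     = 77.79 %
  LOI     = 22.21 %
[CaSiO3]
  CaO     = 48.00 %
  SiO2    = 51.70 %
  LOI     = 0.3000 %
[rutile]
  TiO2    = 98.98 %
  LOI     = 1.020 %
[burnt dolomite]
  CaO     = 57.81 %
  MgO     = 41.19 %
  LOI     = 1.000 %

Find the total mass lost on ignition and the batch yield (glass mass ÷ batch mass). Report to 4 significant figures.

LOI loss = 57.33 t; glass = 983.1 t; yield = 94.49%

Mid-chain values are printed, rounded to four significant figures, on the page; every computation runs at full float precision from first step to last. Every reported figure is rounded exactly once; the derived quantities are computed from the batch weights per 983.1 t of glass at full precision (glass mass, the six compositions, yield, the totals, LOI) as quoted within the problem or the answer.
Loss on ignition, line by line:
  Mg3Si4O10(OH)2: 688.4 × 0.05000 = 34.42 t
  zircon: 55.13 × 0.001000 = 0.05513 t
  witherite: 95.63 × 0.2221 = 21.24 t
  CaSiO3: 58.63 × 0.003000 = 0.1759 t
  rutile: 68.81 × 0.01020 = 0.7019 t
  burnt dolomite: 73.88 × 0.01000 = 0.7388 t
Total LOI = 57.33 t
Glass = batch − LOI = 1040 − 57.33 = 983.1 t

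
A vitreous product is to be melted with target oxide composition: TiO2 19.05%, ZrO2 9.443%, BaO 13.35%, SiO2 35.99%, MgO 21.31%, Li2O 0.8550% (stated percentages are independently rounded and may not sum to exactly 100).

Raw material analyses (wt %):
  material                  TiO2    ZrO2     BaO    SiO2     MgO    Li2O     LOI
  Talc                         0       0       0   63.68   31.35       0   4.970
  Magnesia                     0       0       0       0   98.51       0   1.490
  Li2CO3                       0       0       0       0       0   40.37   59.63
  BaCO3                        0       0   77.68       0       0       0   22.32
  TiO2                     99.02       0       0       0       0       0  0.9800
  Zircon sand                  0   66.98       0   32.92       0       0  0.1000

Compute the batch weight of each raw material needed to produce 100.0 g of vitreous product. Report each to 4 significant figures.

Batch per 100.0 g vitreous product:
  Talc: 49.23 g
  Magnesia: 5.966 g
  Li2CO3: 2.118 g
  BaCO3: 17.19 g
  TiO2: 19.24 g
  Zircon sand: 14.10 g
Total batch = 107.8 g; LOI loss = 7.838 g; yield = 92.73%

Mid-chain values are displayed with 4-significant-digit rounding across the worked steps. All internal work keeps exact precision at all times; each reported figure is rounded just once. The derived quantities (the six compositions, the yield, ignition loss, the totals, net glass mass) are rebuilt from the batch weights at 100.0 g of glass in exact precision as given in either problem or answer.
Oxide-by-oxide targets in 100.0 g vitreous product:
  TiO2: 19.05% × 100.0 = 19.05 g
  ZrO2: 9.443% × 100.0 = 9.443 g
  BaO: 13.35% × 100.0 = 13.35 g
  SiO2: 35.99% × 100.0 = 35.99 g
  MgO: 21.31% × 100.0 = 21.31 g
  Li2O: 0.8550% × 100.0 = 0.8550 g
Checking each oxide sum given the weights on record, for the quoted basis mass (every target is met by its sum within answer rounding):
  TiO2: 19.24·0.9902 = 19.05 g (target 19.05 g)
  ZrO2: 14.10·0.6698 = 9.444 g (target 9.443 g)
  BaO: 17.19·0.7768 = 13.35 g (target 13.35 g)
  SiO2: 49.23·0.6368 + 14.10·0.3292 = 35.99 g (target 35.99 g)
  MgO: 49.23·0.3135 + 5.966·0.9851 = 21.31 g (target 21.31 g)
  Li2O: 2.118·0.4037 = 0.8550 g (target 0.8550 g)
Consistency of the glass mass: Σ batch − LOI loss = 100.0 g (per-oxide target masses sum to 100.0 g; the stated basis being 100.0 g — differing by rounding only).
Total batch = Σ batch = 107.8 g; ignition loss, Σ(batch × LOI) = 7.838 g; glass ÷ batch gives a yield of 92.73%.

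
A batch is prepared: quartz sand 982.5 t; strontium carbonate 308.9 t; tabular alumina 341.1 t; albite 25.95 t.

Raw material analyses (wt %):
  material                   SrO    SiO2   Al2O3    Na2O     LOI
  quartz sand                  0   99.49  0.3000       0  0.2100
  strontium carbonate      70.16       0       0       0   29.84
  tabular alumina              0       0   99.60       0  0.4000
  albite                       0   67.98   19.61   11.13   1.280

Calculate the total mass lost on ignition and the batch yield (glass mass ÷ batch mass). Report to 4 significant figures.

All arithmetic keeps full precision from first step to last — values along the way are printed (rounded to four significant figures) across the worked steps — each reported result is rounded just once. All derived quantities, including the yield, the totals, ignition loss, net glass mass, four oxide percentages, are re-derived from the weighed amounts per 1563 t of glass at full precision, exactly as shown in either problem or answer.
Material-by-material LOI:
  quartz sand: 982.5 × 0.002100 = 2.063 t
  strontium carbonate: 308.9 × 0.2984 = 92.18 t
  tabular alumina: 341.1 × 0.004000 = 1.364 t
  albite: 25.95 × 0.01280 = 0.3322 t
Total LOI = 95.94 t
Glass = batch − LOI = 1658 − 95.94 = 1563 t

LOI loss = 95.94 t; glass = 1563 t; yield = 94.22%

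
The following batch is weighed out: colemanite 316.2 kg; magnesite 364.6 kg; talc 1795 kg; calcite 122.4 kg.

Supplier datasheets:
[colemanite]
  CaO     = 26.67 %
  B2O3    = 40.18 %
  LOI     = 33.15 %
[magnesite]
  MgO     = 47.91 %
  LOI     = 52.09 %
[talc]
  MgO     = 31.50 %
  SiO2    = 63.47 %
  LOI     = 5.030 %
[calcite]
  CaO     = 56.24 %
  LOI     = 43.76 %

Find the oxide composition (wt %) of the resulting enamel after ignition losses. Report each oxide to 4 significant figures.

Glass mass = 2160 kg (batch 2598 − LOI 438.6).
Composition: MgO 34.27%, SiO2 52.75%, CaO 7.092%, B2O3 5.883%

Values along the way appear, rounded to 4 significant digits, between the steps; exact precision is held from start to finish — a single rounding produces each reported result. Derived quantities, including glass mass, totals, four oxide percentages, ignition loss, yield, are re-derived using the weight values for 2160 kg of glass in full float precision as quoted within the problem or answer text.
Oxide masses out of the charge:
  MgO: 364.6·0.4791 + 1795·0.3150 = 740.1 kg
  SiO2: 1795·0.6347 = 1139 kg
  CaO: 316.2·0.2667 + 122.4·0.5624 = 153.2 kg
  B2O3: 316.2·0.4018 = 127.0 kg
LOI: 316.2·0.3315 + 364.6·0.5209 + 1795·0.05030 + 122.4·0.4376 = 438.6 kg
Glass mass = batch − LOI = 2598 − 438.6 = 2160 kg (the oxide masses sum to this)
percent by weight: oxide/glass ×100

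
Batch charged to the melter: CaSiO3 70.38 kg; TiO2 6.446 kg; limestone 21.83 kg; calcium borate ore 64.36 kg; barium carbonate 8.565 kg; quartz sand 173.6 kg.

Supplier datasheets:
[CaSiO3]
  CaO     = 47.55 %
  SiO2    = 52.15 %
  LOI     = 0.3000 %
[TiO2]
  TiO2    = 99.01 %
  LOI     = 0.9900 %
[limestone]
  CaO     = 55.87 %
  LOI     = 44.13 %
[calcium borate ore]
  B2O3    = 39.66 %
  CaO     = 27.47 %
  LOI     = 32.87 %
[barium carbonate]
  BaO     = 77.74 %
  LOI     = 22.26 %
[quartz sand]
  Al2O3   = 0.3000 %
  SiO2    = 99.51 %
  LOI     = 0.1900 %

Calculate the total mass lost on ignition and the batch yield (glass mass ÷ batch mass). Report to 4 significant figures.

Every computation runs at full precision in every operation — rounding to four significant digits extends to every intermediate as displayed — every reported value takes exactly one rounding; the derived quantities are carried in full precision (totals, the six compositions, glass mass, LOI, the yield) from the weighed amounts per 311.9 kg of glass as they appear in question or answer.
Each material's LOI contribution:
  CaSiO3: 70.38 × 0.003000 = 0.2111 kg
  TiO2: 6.446 × 0.009900 = 0.06382 kg
  limestone: 21.83 × 0.4413 = 9.634 kg
  calcium borate ore: 64.36 × 0.3287 = 21.16 kg
  barium carbonate: 8.565 × 0.2226 = 1.907 kg
  quartz sand: 173.6 × 0.001900 = 0.3298 kg
Total LOI = 33.30 kg
Glass = batch − LOI = 345.2 − 33.30 = 311.9 kg

LOI loss = 33.30 kg; glass = 311.9 kg; yield = 90.35%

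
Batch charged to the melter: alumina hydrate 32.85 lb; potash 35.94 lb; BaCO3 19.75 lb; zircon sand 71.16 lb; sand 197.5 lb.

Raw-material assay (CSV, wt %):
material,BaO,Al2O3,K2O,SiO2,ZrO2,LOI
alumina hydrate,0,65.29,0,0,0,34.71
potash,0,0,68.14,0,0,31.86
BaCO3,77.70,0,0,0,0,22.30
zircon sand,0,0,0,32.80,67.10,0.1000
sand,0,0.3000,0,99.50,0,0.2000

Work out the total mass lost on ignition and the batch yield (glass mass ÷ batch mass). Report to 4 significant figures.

LOI loss = 27.72 lb; glass = 329.5 lb; yield = 92.24%

The intermediate values are printed, with 4-significant-digit rounding, within the worked lines; the working math carries full float precision at each step. Every reported figure is rounded just once. Derived quantities (net glass mass, totals, yield, ignition loss, five oxide percentages) are carried in full float precision starting from the weights at 329.5 lb of glass, as set out in the problem or answer text.
Loss on ignition, line by line:
  alumina hydrate: 32.85 × 0.3471 = 11.40 lb
  potash: 35.94 × 0.3186 = 11.45 lb
  BaCO3: 19.75 × 0.2230 = 4.404 lb
  zircon sand: 71.16 × 0.001000 = 0.07116 lb
  sand: 197.5 × 0.002000 = 0.3950 lb
Total LOI = 27.72 lb
Glass = batch − LOI = 357.2 − 27.72 = 329.5 lb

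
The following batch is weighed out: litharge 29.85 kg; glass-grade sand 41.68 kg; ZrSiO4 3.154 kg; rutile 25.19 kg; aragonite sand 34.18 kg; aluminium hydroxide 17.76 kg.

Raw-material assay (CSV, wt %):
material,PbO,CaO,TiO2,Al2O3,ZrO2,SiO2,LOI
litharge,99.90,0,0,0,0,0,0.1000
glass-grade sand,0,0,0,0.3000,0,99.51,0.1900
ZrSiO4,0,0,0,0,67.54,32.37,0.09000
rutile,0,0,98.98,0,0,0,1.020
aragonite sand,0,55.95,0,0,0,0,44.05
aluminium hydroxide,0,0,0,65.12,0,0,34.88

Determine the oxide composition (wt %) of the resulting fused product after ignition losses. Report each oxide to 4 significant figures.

Glass mass = 130.2 kg (batch 151.8 − LOI 21.62).
Composition: PbO 22.90%, CaO 14.69%, TiO2 19.15%, Al2O3 8.979%, ZrO2 1.636%, SiO2 32.64%

Values along the way appear, rounded to 4 significant figures, alongside each step — the working math maintains exact precision through every step; every reported number is rounded exactly once. Derived quantities (net glass mass, LOI, six oxide percentages, the totals, the yield) are carried in full precision from the weighed amounts at 130.2 kg of glass, precisely as stated by either problem or answer.
Delivered oxide masses:
  PbO: 29.85·0.9990 = 29.82 kg
  CaO: 34.18·0.5595 = 19.12 kg
  TiO2: 25.19·0.9898 = 24.93 kg
  Al2O3: 41.68·0.003000 + 17.76·0.6512 = 11.69 kg
  ZrO2: 3.154·0.6754 = 2.130 kg
  SiO2: 41.68·0.9951 + 3.154·0.3237 = 42.50 kg
LOI: 29.85·0.001000 + 41.68·0.001900 + 3.154·9.000e-04 + 25.19·0.01020 + 34.18·0.4405 + 17.76·0.3488 = 21.62 kg
batch − LOI leaves glass = 151.8 − 21.62 = 130.2 kg (= Σ oxide masses)
each wt % is 100 × oxide ÷ glass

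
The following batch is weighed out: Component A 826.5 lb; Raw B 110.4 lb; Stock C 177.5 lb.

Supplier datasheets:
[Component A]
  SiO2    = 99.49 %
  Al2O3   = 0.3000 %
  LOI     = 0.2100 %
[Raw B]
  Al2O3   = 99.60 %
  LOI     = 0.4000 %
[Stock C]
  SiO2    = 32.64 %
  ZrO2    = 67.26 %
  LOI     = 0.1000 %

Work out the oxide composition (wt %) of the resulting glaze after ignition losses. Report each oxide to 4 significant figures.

All internal work runs at exact precision end to end; in-progress results appear rounded to four significant digits on the page — exactly one rounding goes into every reported number; the derived quantities, which include net glass mass, the three compositions, the totals, LOI, yield, are carried at full float precision, as quoted within question or answer, from the weighed amounts per 1112 lb of glass.
What the batch supplies per oxide:
  SiO2: 826.5·0.9949 + 177.5·0.3264 = 880.2 lb
  Al2O3: 826.5·0.003000 + 110.4·0.9960 = 112.4 lb
  ZrO2: 177.5·0.6726 = 119.4 lb
LOI: 826.5·0.002100 + 110.4·0.004000 + 177.5·0.001000 = 2.355 lb
Net of LOI, the glass mass = 1114 − 2.355 = 1112 lb (the oxide masses sum to this)
each oxide over glass, ×100, is wt %

Glass mass = 1112 lb (batch 1114 − LOI 2.355).
Composition: SiO2 79.15%, Al2O3 10.11%, ZrO2 10.74%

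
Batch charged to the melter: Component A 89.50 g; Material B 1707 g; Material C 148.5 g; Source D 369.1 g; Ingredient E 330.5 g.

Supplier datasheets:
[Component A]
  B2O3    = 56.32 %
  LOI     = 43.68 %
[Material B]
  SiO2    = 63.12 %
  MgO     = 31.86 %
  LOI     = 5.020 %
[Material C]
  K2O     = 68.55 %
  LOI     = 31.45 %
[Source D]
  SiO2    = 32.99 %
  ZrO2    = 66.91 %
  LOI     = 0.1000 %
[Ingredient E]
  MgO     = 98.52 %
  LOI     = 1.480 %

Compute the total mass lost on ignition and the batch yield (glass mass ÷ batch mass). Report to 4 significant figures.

LOI loss = 176.7 g; glass = 2468 g; yield = 93.32%

Rounding to 4 significant figures governs every in-between result as shown; the working math holds full precision from first step to last; each reported figure is rounded a single time — all derived quantities are computed in full float precision (the yield, five oxide percentages, net glass mass, LOI, the totals) starting from the weights on 2468 g of glass, exactly as shown in problem or answer.
LOI of each material in turn:
  Component A: 89.50 × 0.4368 = 39.09 g
  Material B: 1707 × 0.05020 = 85.69 g
  Material C: 148.5 × 0.3145 = 46.70 g
  Source D: 369.1 × 0.001000 = 0.3691 g
  Ingredient E: 330.5 × 0.01480 = 4.891 g
Total LOI = 176.7 g
Glass = batch − LOI = 2645 − 176.7 = 2468 g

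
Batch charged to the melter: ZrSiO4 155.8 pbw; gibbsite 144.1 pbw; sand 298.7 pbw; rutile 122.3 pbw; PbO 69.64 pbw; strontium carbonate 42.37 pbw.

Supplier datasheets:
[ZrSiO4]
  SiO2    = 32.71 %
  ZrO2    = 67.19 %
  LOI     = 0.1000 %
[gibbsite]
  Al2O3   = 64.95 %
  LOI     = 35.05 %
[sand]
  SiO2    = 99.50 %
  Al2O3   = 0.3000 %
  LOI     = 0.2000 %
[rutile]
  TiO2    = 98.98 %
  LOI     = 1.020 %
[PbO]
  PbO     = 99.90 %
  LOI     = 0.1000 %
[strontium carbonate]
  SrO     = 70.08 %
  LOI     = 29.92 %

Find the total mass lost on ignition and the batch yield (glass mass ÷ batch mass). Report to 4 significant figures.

Values along the way are shown rounded to 4 significant figures. Every computation keeps full float precision at every stage — exactly one rounding lands on each reported number; the derived quantities, which include yield, totals, six oxide percentages, glass mass, LOI, are recomputed in full float precision, exactly as printed in problem or answer, from the batch weights per 767.7 pbw of glass.
LOI of each material in turn:
  ZrSiO4: 155.8 × 0.001000 = 0.1558 pbw
  gibbsite: 144.1 × 0.3505 = 50.51 pbw
  sand: 298.7 × 0.002000 = 0.5974 pbw
  rutile: 122.3 × 0.01020 = 1.247 pbw
  PbO: 69.64 × 0.001000 = 0.06964 pbw
  strontium carbonate: 42.37 × 0.2992 = 12.68 pbw
Total LOI = 65.25 pbw
Glass = batch − LOI = 832.9 − 65.25 = 767.7 pbw

LOI loss = 65.25 pbw; glass = 767.7 pbw; yield = 92.17%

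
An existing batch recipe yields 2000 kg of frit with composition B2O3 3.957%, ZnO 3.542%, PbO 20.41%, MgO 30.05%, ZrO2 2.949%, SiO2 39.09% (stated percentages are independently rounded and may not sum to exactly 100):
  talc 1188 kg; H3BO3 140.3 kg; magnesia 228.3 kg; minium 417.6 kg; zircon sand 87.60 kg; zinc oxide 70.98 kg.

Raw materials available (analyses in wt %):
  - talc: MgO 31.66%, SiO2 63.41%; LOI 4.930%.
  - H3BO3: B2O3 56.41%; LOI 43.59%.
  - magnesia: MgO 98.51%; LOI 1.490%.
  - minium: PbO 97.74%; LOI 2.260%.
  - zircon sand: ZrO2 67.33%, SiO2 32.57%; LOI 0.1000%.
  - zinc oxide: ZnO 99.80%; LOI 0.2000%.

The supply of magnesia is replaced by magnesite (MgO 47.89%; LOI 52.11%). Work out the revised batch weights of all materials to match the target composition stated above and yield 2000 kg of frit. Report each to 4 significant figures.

Revised batch per 2000 kg frit:
  talc: 1188 kg
  H3BO3: 140.3 kg
  magnesite: 469.6 kg
  minium: 417.6 kg
  zircon sand: 87.60 kg
  zinc oxide: 70.98 kg
Total batch = 2374 kg; LOI loss = 374.1 kg

Intermediates appear rounded to 4 significant figures — the whole derivation runs at exact precision through the solve. Each reported value is rounded only once; all derived quantities, including the totals, LOI, yield, six oxide percentages, net glass mass, are computed from the batch weights at 2000 kg of glass in full precision, as set out in the problem or answer text.
Per-oxide target masses for 2000 kg frit:
  B2O3: 3.957% × 2000 = 79.14 kg
  ZnO: 3.542% × 2000 = 70.84 kg
  PbO: 20.41% × 2000 = 408.2 kg
  MgO: 30.05% × 2000 = 601.0 kg
  ZrO2: 2.949% × 2000 = 58.98 kg
  SiO2: 39.09% × 2000 = 781.8 kg
Mass-balance tally per oxide from the weights as reported, on the stated basis (every target is met by its sum modulo rounding of the values):
  B2O3: 140.3·0.5641 = 79.14 kg (target 79.14 kg)
  ZnO: 70.98·0.9980 = 70.84 kg (target 70.84 kg)
  PbO: 417.6·0.9774 = 408.2 kg (target 408.2 kg)
  MgO: 1188·0.3166 + 469.6·0.4789 = 601.0 kg (target 601.0 kg)
  ZrO2: 87.60·0.6733 = 58.98 kg (target 58.98 kg)
  SiO2: 1188·0.6341 + 87.60·0.3257 = 781.8 kg (target 781.8 kg)
Glass-mass bookkeeping: net batch after ignition = 2000 kg (the Σ of target masses is 2000 kg; with the basis standing at 2000 kg — gaps are rounding artifacts).
Total batch = Σ batch = 2374 kg; loss to ignition Σ batch·LOI = 374.1 kg; yield: glass divided by total = 84.24%.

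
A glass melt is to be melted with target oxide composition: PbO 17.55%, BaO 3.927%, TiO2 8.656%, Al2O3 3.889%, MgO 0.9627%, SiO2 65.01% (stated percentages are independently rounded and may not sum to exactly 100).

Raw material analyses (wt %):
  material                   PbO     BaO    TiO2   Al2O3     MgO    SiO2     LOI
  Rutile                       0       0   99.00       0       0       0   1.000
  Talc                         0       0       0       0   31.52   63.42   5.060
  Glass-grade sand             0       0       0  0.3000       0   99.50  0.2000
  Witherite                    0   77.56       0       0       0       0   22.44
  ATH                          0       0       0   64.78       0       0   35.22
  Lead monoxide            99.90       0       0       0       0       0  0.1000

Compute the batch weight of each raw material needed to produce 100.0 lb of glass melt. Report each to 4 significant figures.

Batch per 100.0 lb glass melt:
  Rutile: 8.743 lb
  Talc: 3.054 lb
  Glass-grade sand: 63.39 lb
  Witherite: 5.063 lb
  ATH: 5.710 lb
  Lead monoxide: 17.57 lb
Total batch = 103.5 lb; LOI loss = 3.534 lb; yield = 96.59%

All arithmetic carries full precision through every step. Intermediates are shown (rounded to four significant figures) at each printed step; each reported figure is rounded exactly once; the derived quantities (yield, glass mass, totals, the six compositions, LOI) are computed in full precision from the weighed amounts for 100.0 lb of glass exactly as printed in either problem or answer.
Per-oxide target masses for 100.0 lb glass melt:
  PbO: 17.55% × 100.0 = 17.55 lb
  BaO: 3.927% × 100.0 = 3.927 lb
  TiO2: 8.656% × 100.0 = 8.656 lb
  Al2O3: 3.889% × 100.0 = 3.889 lb
  MgO: 0.9627% × 100.0 = 0.9627 lb
  SiO2: 65.01% × 100.0 = 65.01 lb
Per-oxide balance check with the batch weights as given, relative to the basis at hand (delivered sums recover each target up to rounding of the answer):
  PbO: 17.57·0.9990 = 17.55 lb (target 17.55 lb)
  BaO: 5.063·0.7756 = 3.927 lb (target 3.927 lb)
  TiO2: 8.743·0.9900 = 8.656 lb (target 8.656 lb)
  Al2O3: 63.39·0.003000 + 5.710·0.6478 = 3.889 lb (target 3.889 lb)
  MgO: 3.054·0.3152 = 0.9626 lb (target 0.9627 lb)
  SiO2: 3.054·0.6342 + 63.39·0.9950 = 65.01 lb (target 65.01 lb)
Glass-mass closure: batch total minus LOI = 100.0 lb (summing oxide targets gives 99.99 lb; the stated basis being 100.0 lb — deltas are rounding alone).
Summing the batch: Σ batch = 103.5 lb; LOI loss = Σ batch·LOI = 3.534 lb; the yield ratio, glass ÷ batch: 96.59%.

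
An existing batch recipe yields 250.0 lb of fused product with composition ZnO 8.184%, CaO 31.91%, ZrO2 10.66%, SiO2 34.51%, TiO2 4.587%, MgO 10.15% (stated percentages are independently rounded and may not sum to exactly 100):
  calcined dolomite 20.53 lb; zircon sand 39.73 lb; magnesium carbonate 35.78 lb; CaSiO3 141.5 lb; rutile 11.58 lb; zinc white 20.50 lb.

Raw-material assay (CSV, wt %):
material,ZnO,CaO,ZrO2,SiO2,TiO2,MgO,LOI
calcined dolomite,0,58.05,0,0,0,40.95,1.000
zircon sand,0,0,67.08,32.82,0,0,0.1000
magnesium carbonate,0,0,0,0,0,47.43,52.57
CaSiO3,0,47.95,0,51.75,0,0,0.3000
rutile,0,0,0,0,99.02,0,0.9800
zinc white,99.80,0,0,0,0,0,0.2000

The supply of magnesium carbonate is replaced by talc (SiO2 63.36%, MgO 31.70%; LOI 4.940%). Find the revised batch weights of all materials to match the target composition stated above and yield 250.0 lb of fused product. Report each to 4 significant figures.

The intermediate values appear, rounded to 4 significant digits, at each printed step; each numeric step carries full precision in all steps — a single rounding completes each reported result. The derived quantities, including net glass mass, the totals, the six compositions, ignition loss, the yield, are carried using the weight values for 250.0 lb of glass in full precision as set out in either problem or answer.
The oxide mass targets at 250.0 lb fused product:
  ZnO: 8.184% × 250.0 = 20.46 lb
  CaO: 31.91% × 250.0 = 79.78 lb
  ZrO2: 10.66% × 250.0 = 26.65 lb
  SiO2: 34.51% × 250.0 = 86.28 lb
  TiO2: 4.587% × 250.0 = 11.47 lb
  MgO: 10.15% × 250.0 = 25.38 lb
Per-oxide balance check from the weights as reported, versus the basis set out (sums match the target masses once rounding is allowed for):
  ZnO: 20.50·0.9980 = 20.46 lb (target 20.46 lb)
  CaO: 44.00·0.5805 + 113.1·0.4795 = 79.77 lb (target 79.78 lb)
  ZrO2: 39.73·0.6708 = 26.65 lb (target 26.65 lb)
  SiO2: 39.73·0.3282 + 23.21·0.6336 + 113.1·0.5175 = 86.27 lb (target 86.28 lb)
  TiO2: 11.58·0.9902 = 11.47 lb (target 11.47 lb)
  MgO: 44.00·0.4095 + 23.21·0.3170 = 25.38 lb (target 25.38 lb)
Consistency of the glass mass: total charge less LOI = 250.0 lb (the Σ of target masses is 250.0 lb; with the basis standing at 250.0 lb — differing by rounding only).
Batch grand total — Σ batch = 252.1 lb; ignition loss, Σ(batch × LOI) = 2.120 lb; yield: glass divided by total = 99.16%.

Revised batch per 250.0 lb fused product:
  calcined dolomite: 44.00 lb
  zircon sand: 39.73 lb
  talc: 23.21 lb
  CaSiO3: 113.1 lb
  rutile: 11.58 lb
  zinc white: 20.50 lb
Total batch = 252.1 lb; LOI loss = 2.120 lb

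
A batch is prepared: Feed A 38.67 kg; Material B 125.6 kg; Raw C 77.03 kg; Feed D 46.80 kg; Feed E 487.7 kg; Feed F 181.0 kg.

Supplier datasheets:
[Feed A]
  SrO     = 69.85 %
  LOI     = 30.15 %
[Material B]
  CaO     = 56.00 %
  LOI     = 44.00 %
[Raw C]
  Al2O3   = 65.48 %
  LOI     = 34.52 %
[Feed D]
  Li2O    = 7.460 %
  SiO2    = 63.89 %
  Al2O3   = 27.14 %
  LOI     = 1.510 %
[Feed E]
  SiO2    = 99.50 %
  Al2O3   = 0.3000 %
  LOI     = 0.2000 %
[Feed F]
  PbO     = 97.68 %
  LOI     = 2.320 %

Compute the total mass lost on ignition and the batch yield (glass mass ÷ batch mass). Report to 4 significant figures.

LOI loss = 99.40 kg; glass = 857.4 kg; yield = 89.61%

Rounding to 4 significant digits governs each in-between result as displayed — each numeric step holds exact precision through the solve; exactly one rounding goes into each reported result; all derived quantities are recomputed at exact precision (LOI, net glass mass, the six compositions, totals, yield) from the batch weights per 857.4 kg of glass exactly as shown in question or answer.
Loss on ignition, line by line:
  Feed A: 38.67 × 0.3015 = 11.66 kg
  Material B: 125.6 × 0.4400 = 55.26 kg
  Raw C: 77.03 × 0.3452 = 26.59 kg
  Feed D: 46.80 × 0.01510 = 0.7067 kg
  Feed E: 487.7 × 0.002000 = 0.9754 kg
  Feed F: 181.0 × 0.02320 = 4.199 kg
Total LOI = 99.40 kg
Glass = batch − LOI = 956.8 − 99.40 = 857.4 kg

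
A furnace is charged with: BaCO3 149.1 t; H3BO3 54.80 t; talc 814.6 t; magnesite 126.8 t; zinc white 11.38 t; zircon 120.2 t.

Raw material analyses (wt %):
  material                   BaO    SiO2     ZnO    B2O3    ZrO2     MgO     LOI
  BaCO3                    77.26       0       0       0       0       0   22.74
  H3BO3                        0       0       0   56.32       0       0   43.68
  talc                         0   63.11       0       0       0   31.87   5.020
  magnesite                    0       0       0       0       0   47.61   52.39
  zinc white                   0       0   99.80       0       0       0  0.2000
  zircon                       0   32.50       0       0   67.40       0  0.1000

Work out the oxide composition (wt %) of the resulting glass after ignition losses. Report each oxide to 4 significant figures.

Glass mass = 1112 t (batch 1277 − LOI 165.3).
Composition: BaO 10.36%, SiO2 49.76%, ZnO 1.022%, B2O3 2.777%, ZrO2 7.288%, MgO 28.79%

Working values are displayed (rounded to 4 significant digits) between the steps. All arithmetic keeps full float precision at every stage — every reported value carries a single rounding. The derived quantities (six oxide percentages, ignition loss, glass mass, the totals, the yield) are computed at exact precision from the weighed amounts at 1112 t of glass, exactly as printed in the problem or answer text.
Mass of each oxide from the mix:
  BaO: 149.1·0.7726 = 115.2 t
  SiO2: 814.6·0.6311 + 120.2·0.3250 = 553.2 t
  ZnO: 11.38·0.9980 = 11.36 t
  B2O3: 54.80·0.5632 = 30.86 t
  ZrO2: 120.2·0.6740 = 81.01 t
  MgO: 814.6·0.3187 + 126.8·0.4761 = 320.0 t
LOI: 149.1·0.2274 + 54.80·0.4368 + 814.6·0.05020 + 126.8·0.5239 + 11.38·0.002000 + 120.2·0.001000 = 165.3 t
Net of LOI, the glass mass = 1277 − 165.3 = 1112 t (the oxide masses sum to this)
each wt % is 100 × oxide ÷ glass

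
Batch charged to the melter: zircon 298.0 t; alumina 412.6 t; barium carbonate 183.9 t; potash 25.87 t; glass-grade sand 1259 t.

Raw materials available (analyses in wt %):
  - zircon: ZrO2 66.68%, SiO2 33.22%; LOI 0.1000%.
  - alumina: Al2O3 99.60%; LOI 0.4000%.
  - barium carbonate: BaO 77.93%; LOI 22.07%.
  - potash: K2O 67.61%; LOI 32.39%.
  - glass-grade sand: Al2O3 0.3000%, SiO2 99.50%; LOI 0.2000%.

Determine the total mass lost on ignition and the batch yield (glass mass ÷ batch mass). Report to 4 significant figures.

Each numeric step runs at full float precision at each step. Rounding to 4 significant digits governs every mid-chain value as shown; every reported number is rounded just once. The derived quantities are computed from the weighed amounts per 2126 t of glass in exact precision (yield, totals, five oxide percentages, glass mass, LOI), as they appear in the problem or the answer.
Per-material ignition loss:
  zircon: 298.0 × 0.001000 = 0.2980 t
  alumina: 412.6 × 0.004000 = 1.650 t
  barium carbonate: 183.9 × 0.2207 = 40.59 t
  potash: 25.87 × 0.3239 = 8.379 t
  glass-grade sand: 1259 × 0.002000 = 2.518 t
Total LOI = 53.43 t
Glass = batch − LOI = 2179 − 53.43 = 2126 t

LOI loss = 53.43 t; glass = 2126 t; yield = 97.55%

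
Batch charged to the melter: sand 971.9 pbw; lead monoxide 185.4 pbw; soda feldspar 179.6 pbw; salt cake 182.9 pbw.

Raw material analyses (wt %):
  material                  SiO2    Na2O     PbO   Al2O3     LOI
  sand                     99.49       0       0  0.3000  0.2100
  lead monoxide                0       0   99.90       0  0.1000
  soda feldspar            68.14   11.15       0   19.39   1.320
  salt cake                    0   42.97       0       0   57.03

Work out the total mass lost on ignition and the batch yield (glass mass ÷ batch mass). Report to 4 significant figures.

LOI loss = 108.9 pbw; glass = 1411 pbw; yield = 92.83%

Full precision is kept all the way through. In-progress results are shown rounded to 4 significant digits in the printout. Each reported figure includes exactly one rounding. The derived quantities, which include LOI, yield, the four compositions, glass mass, the totals, are recomputed at exact precision, exactly as shown in the question or the answer, from the weighed amounts for 1411 pbw of glass.
Ignition loss by material:
  sand: 971.9 × 0.002100 = 2.041 pbw
  lead monoxide: 185.4 × 0.001000 = 0.1854 pbw
  soda feldspar: 179.6 × 0.01320 = 2.371 pbw
  salt cake: 182.9 × 0.5703 = 104.3 pbw
Total LOI = 108.9 pbw
Glass = batch − LOI = 1520 − 108.9 = 1411 pbw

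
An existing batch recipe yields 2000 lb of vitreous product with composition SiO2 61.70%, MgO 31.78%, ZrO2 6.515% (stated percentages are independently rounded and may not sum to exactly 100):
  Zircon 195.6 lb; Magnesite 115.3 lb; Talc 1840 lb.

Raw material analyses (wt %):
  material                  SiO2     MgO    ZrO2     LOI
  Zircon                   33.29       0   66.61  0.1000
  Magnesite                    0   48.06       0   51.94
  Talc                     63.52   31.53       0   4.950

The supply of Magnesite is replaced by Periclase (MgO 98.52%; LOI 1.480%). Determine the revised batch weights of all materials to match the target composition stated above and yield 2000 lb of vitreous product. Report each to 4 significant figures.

Revised batch per 2000 lb vitreous product:
  Zircon: 195.6 lb
  Periclase: 56.22 lb
  Talc: 1840 lb
Total batch = 2092 lb; LOI loss = 92.11 lb

The working math keeps full precision at every stage; intermediates are printed (rounded to four significant digits) in the printout — each reported number is rounded only once; all derived quantities are computed in full float precision (three oxide percentages, net glass mass, ignition loss, yield, the totals) from the batch weights per 2000 lb of glass as they appear in either problem or answer.
Target masses of each oxide per 2000 lb vitreous product:
  SiO2: 61.70% × 2000 = 1234 lb
  MgO: 31.78% × 2000 = 635.6 lb
  ZrO2: 6.515% × 2000 = 130.3 lb
Verifying the oxide balance applying the batch weights above, under the basis named above (every target is met by its sum given rounding of the digits):
  SiO2: 195.6·0.3329 + 1840·0.6352 = 1234 lb (target 1234 lb)
  MgO: 56.22·0.9852 + 1840·0.3153 = 635.5 lb (target 635.6 lb)
  ZrO2: 195.6·0.6661 = 130.3 lb (target 130.3 lb)
Consistency of the glass mass: batch total minus LOI = 2000 lb (per-oxide target masses sum to 2000 lb; basis as stated: 2000 lb — rounding explains the deltas).
Batch total: Σ batch = 2092 lb; LOI loss = Σ batch·LOI = 92.11 lb; the yield ratio, glass ÷ batch: 95.60%.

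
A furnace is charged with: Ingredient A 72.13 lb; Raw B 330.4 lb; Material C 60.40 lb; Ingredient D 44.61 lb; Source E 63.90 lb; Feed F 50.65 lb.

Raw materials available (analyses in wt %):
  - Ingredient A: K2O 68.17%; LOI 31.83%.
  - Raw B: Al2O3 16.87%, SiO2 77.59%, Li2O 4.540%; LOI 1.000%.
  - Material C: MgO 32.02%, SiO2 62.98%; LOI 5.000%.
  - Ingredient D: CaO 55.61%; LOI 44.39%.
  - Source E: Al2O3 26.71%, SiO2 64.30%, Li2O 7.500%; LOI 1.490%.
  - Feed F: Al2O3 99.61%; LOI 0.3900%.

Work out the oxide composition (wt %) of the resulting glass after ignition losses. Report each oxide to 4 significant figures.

Glass mass = 571.9 lb (batch 622.1 − LOI 50.24).
Composition: CaO 4.338%, MgO 3.382%, K2O 8.599%, Al2O3 21.55%, SiO2 58.67%, Li2O 3.461%

Intermediates are displayed rounded to 4 significant figures within the worked lines. The whole derivation holds full float precision at all times. Each reported value receives exactly one rounding — all derived quantities (the yield, six oxide percentages, glass mass, ignition loss, the totals) are recomputed in exact precision using the weight values at 571.9 lb of glass precisely as stated by problem or answer.
Mass of each oxide from the mix:
  CaO: 44.61·0.5561 = 24.81 lb
  MgO: 60.40·0.3202 = 19.34 lb
  K2O: 72.13·0.6817 = 49.17 lb
  Al2O3: 330.4·0.1687 + 63.90·0.2671 + 50.65·0.9961 = 123.3 lb
  SiO2: 330.4·0.7759 + 60.40·0.6298 + 63.90·0.6430 = 335.5 lb
  Li2O: 330.4·0.04540 + 63.90·0.07500 = 19.79 lb
LOI: 72.13·0.3183 + 330.4·0.01000 + 60.40·0.05000 + 44.61·0.4439 + 63.90·0.01490 + 50.65·0.003900 = 50.24 lb
The glass mass, total less LOI, = 622.1 − 50.24 = 571.9 lb (equal to the oxide-mass sum)
wt %: oxide over glass, times 100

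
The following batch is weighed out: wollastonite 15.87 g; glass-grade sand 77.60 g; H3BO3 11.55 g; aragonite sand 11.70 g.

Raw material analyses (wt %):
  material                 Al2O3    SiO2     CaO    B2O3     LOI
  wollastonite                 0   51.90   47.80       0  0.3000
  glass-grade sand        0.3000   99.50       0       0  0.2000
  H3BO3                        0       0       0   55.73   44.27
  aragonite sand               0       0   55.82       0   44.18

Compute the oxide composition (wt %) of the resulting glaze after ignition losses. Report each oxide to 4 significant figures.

All internal work keeps full precision in all steps; values along the way are printed rounded to four significant digits between the steps. Every reported number undergoes a single rounding — all derived quantities are computed from the batch weights on 106.2 g of glass in full float precision (yield, LOI, glass mass, totals, four oxide percentages), as written in the problem or the answer.
Oxide masses out of the charge:
  Al2O3: 77.60·0.003000 = 0.2328 g
  SiO2: 15.87·0.5190 + 77.60·0.9950 = 85.45 g
  CaO: 15.87·0.4780 + 11.70·0.5582 = 14.12 g
  B2O3: 11.55·0.5573 = 6.437 g
LOI: 15.87·0.003000 + 77.60·0.002000 + 11.55·0.4427 + 11.70·0.4418 = 10.49 g
Glass = total batch minus LOI = 116.7 − 10.49 = 106.2 g (consistent with Σ oxide mass)
wt % = oxide mass / glass mass × 100

Glass mass = 106.2 g (batch 116.7 − LOI 10.49).
Composition: Al2O3 0.2191%, SiO2 80.43%, CaO 13.29%, B2O3 6.059%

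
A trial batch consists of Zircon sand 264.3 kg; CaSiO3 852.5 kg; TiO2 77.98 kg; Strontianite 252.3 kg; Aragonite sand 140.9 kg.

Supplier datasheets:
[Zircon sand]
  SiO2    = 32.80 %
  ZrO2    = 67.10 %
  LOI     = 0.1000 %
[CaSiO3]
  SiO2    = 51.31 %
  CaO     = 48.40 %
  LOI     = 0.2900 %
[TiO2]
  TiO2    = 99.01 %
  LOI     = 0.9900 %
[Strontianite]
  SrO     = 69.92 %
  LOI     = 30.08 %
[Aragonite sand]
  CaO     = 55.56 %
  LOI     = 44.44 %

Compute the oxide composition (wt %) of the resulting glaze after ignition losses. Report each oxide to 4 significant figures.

Working values are printed, rounded to 4 significant figures, alongside each step. Each numeric step carries full precision all the way through. Each reported number is rounded once only; derived quantities (LOI, net glass mass, yield, five oxide percentages, the totals) are recomputed in full precision from the weighed amounts at 1446 kg of glass as given in either problem or answer.
Oxide masses out of the charge:
  TiO2: 77.98·0.9901 = 77.21 kg
  SrO: 252.3·0.6992 = 176.4 kg
  SiO2: 264.3·0.3280 + 852.5·0.5131 = 524.1 kg
  CaO: 852.5·0.4840 + 140.9·0.5556 = 490.9 kg
  ZrO2: 264.3·0.6710 = 177.3 kg
LOI: 264.3·0.001000 + 852.5·0.002900 + 77.98·0.009900 + 252.3·0.3008 + 140.9·0.4444 = 142.0 kg
Glass = total batch minus LOI = 1588 − 142.0 = 1446 kg (the oxide masses sum to this)
wt % = 100 × oxide mass / glass mass

Glass mass = 1446 kg (batch 1588 − LOI 142.0).
Composition: TiO2 5.340%, SrO 12.20%, SiO2 36.25%, CaO 33.95%, ZrO2 12.26%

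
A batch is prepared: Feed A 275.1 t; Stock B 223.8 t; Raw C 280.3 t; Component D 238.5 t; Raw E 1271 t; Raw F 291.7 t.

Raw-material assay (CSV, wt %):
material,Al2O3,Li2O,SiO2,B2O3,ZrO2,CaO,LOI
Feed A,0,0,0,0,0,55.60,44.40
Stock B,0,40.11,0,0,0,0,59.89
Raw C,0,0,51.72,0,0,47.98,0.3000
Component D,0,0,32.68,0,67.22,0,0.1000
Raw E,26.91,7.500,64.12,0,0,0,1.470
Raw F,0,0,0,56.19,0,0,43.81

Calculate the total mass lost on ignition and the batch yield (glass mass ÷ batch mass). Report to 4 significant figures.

LOI loss = 403.7 t; glass = 2177 t; yield = 84.35%

The intermediate values are shown with 4-significant-digit rounding between the steps — the whole derivation keeps full float precision end to end. Every reported result is rounded only once — derived quantities (LOI, glass mass, the yield, six oxide percentages, totals) are computed from the weighed amounts per 2177 t of glass in full float precision, as set out in problem or answer.
Loss on ignition, line by line:
  Feed A: 275.1 × 0.4440 = 122.1 t
  Stock B: 223.8 × 0.5989 = 134.0 t
  Raw C: 280.3 × 0.003000 = 0.8409 t
  Component D: 238.5 × 0.001000 = 0.2385 t
  Raw E: 1271 × 0.01470 = 18.68 t
  Raw F: 291.7 × 0.4381 = 127.8 t
Total LOI = 403.7 t
Glass = batch − LOI = 2580 − 403.7 = 2177 t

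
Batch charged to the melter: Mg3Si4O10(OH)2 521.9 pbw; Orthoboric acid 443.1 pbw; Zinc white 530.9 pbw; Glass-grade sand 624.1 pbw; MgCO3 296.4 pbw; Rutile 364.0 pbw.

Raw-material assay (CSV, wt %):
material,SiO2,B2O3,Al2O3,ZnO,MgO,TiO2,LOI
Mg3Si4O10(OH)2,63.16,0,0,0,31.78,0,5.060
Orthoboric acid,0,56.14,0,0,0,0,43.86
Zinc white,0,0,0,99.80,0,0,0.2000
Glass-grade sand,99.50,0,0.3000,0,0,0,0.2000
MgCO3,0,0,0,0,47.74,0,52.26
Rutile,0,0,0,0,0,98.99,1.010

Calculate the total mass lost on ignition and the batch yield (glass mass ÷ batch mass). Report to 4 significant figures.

Working values are shown rounded to 4 significant digits as written. All internal work keeps exact precision from first step to last — each reported number includes exactly one rounding. All derived quantities are recomputed from the weighed amounts at 2399 pbw of glass in full float precision (the yield, totals, glass mass, six oxide percentages, LOI) as written in the problem or the answer.
Each material's LOI contribution:
  Mg3Si4O10(OH)2: 521.9 × 0.05060 = 26.41 pbw
  Orthoboric acid: 443.1 × 0.4386 = 194.3 pbw
  Zinc white: 530.9 × 0.002000 = 1.062 pbw
  Glass-grade sand: 624.1 × 0.002000 = 1.248 pbw
  MgCO3: 296.4 × 0.5226 = 154.9 pbw
  Rutile: 364.0 × 0.01010 = 3.676 pbw
Total LOI = 381.6 pbw
Glass = batch − LOI = 2780 − 381.6 = 2399 pbw

LOI loss = 381.6 pbw; glass = 2399 pbw; yield = 86.27%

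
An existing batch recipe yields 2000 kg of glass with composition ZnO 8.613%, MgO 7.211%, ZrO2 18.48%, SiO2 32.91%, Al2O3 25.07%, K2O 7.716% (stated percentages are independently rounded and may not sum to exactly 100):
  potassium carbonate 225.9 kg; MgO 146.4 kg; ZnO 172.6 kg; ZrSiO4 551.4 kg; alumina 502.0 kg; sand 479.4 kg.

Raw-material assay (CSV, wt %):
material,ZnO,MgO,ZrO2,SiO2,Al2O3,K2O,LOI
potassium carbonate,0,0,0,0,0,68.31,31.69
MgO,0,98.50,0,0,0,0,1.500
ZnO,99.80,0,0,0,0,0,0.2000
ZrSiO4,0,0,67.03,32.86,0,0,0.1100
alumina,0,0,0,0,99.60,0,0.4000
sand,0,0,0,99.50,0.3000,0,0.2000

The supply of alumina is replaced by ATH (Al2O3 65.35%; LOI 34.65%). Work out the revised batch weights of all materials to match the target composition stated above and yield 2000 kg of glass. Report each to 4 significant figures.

Working values are printed (rounded to four significant figures) within the worked lines. The working math keeps full precision at each step; a single rounding completes each reported value. All derived quantities, which include ignition loss, the yield, glass mass, totals, six oxide percentages, are computed at full precision, exactly as shown in the question or the answer, using the weight values on 2000 kg of glass.
Oxide-by-oxide targets in 2000 kg glass:
  ZnO: 8.613% × 2000 = 172.3 kg
  MgO: 7.211% × 2000 = 144.2 kg
  ZrO2: 18.48% × 2000 = 369.6 kg
  SiO2: 32.91% × 2000 = 658.2 kg
  Al2O3: 25.07% × 2000 = 501.4 kg
  K2O: 7.716% × 2000 = 154.3 kg
Mass-balance tally per oxide from the weights as reported, under the basis named above (each sum matches its target mass modulo rounding of the values):
  ZnO: 172.6·0.9980 = 172.3 kg (target 172.3 kg)
  MgO: 146.4·0.9850 = 144.2 kg (target 144.2 kg)
  ZrO2: 551.4·0.6703 = 369.6 kg (target 369.6 kg)
  SiO2: 551.4·0.3286 + 479.4·0.9950 = 658.2 kg (target 658.2 kg)
  Al2O3: 765.1·0.6535 + 479.4·0.003000 = 501.4 kg (target 501.4 kg)
  K2O: 225.9·0.6831 = 154.3 kg (target 154.3 kg)
Auditing the glass mass value: batch total minus LOI = 2000 kg (summing oxide targets gives 2000 kg; the stated basis being 2000 kg — differing by rounding only).
Total batch = Σ batch = 2341 kg; LOI loss = Σ batch·LOI = 340.8 kg; the yield ratio, glass ÷ batch: 85.44%.

Revised batch per 2000 kg glass:
  potassium carbonate: 225.9 kg
  MgO: 146.4 kg
  ZnO: 172.6 kg
  ZrSiO4: 551.4 kg
  ATH: 765.1 kg
  sand: 479.4 kg
Total batch = 2341 kg; LOI loss = 340.8 kg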